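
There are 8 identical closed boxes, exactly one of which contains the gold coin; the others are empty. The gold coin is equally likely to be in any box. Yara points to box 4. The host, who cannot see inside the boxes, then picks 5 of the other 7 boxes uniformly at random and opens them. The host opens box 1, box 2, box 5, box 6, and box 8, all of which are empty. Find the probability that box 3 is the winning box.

1/3

Consider each possible location of the gold coin in turn.
If it is in any of boxes 1, 2, 5, 6, and 8 (prior 1/8 each): that box was opened and seen not to hold the prize — ruled out; weight (1/8)·0 = 0 each.
If it is in any of boxes 3, 4, and 7 (prior 1/8 each): the host picks exactly this set with probability 1/21 regardless, and none is the prize; weight (1/8)·(1/21) = 1/168 each.
The weights sum to 1/56.
So P(the gold coin in box 3 | the host opened box 1, box 2, box 5, box 6, and box 8) = (1/168) / (1/56) = 1/3.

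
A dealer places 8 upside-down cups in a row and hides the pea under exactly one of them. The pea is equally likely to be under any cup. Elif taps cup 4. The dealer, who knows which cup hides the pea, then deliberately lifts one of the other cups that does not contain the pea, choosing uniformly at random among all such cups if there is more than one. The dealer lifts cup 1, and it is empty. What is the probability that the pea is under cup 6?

7/48

Condition on the true location of the pea.
If it is under cup 1 (prior 1/8): the dealer opened cup 1, so this case is ruled out; weight (1/8)·0 = 0.
If it is under any of cups 2, 3, 5, 6, 7, and 8 (prior 1/8 each): the dealer has 6 equally likely choices, so probability 1/6; weight (1/8)·(1/6) = 1/48 each.
If it is under cup 4 (prior 1/8): the dealer has 7 equally likely choices, so probability 1/7; weight (1/8)·(1/7) = 1/56.
The weights sum to 1/7.
So P(the pea under cup 6 | the dealer opened cup 1) = (1/48) / (1/7) = 7/48.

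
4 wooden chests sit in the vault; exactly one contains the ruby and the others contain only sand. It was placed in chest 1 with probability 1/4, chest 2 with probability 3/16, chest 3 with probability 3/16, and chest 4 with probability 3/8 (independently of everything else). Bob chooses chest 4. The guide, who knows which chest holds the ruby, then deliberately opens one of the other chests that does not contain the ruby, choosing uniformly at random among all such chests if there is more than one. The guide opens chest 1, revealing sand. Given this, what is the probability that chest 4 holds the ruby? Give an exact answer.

Apply Bayes' rule, conditioning on where the ruby actually is.
If it is in chest 1 (prior 1/4): the guide opened chest 1, so this case is ruled out; weight (1/4)·0 = 0.
If it is in either of chests 2 and 3 (prior 3/16 each): the guide has 2 equally likely choices, so probability 1/2; weight (3/16)·(1/2) = 3/32 each.
If it is in chest 4 (prior 3/8): the guide has 3 equally likely choices, so probability 1/3; weight (3/8)·(1/3) = 1/8.
The weights sum to 5/16.
So P(the ruby in chest 4 | the guide opened chest 1) = (1/8) / (5/16) = 2/5.

2/5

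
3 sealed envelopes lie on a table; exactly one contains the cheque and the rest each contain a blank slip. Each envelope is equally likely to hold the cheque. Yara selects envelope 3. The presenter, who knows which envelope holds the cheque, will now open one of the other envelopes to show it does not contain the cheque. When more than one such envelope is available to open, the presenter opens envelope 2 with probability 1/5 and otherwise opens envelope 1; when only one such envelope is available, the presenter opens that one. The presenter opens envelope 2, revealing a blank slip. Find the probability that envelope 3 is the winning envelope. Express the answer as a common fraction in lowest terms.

Condition on the true location of the cheque.
If it is in envelope 1 (prior 1/3): only envelope 2 is available, probability 1; weight (1/3)·1 = 1/3.
If it is in envelope 2 (prior 1/3): the presenter opened envelope 2, so this case is ruled out; weight (1/3)·0 = 0.
If it is in envelope 3 (prior 1/3): envelope 2 is available, opened with probability 1/5; weight (1/3)·(1/5) = 1/15.
The weights sum to 2/5.
So P(the cheque in envelope 3 | the presenter opened envelope 2) = (1/15) / (2/5) = 1/6.

1/6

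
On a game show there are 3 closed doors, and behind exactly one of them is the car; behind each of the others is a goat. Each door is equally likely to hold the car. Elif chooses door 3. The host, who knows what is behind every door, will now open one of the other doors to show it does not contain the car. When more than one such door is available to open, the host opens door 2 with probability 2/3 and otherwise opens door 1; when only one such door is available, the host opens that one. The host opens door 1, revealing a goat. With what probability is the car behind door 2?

Consider each possible location of the car in turn.
If it is behind door 1 (prior 1/3): the host opened door 1, so this case is ruled out; weight (1/3)·0 = 0.
If it is behind door 2 (prior 1/3): only door 1 is available, probability 1; weight (1/3)·1 = 1/3.
If it is behind door 3 (prior 1/3): door 2 is available but not opened, probability 1/3; weight (1/3)·(1/3) = 1/9.
The weights sum to 4/9.
So P(the car behind door 2 | the host opened door 1) = (1/3) / (4/9) = 3/4.

3/4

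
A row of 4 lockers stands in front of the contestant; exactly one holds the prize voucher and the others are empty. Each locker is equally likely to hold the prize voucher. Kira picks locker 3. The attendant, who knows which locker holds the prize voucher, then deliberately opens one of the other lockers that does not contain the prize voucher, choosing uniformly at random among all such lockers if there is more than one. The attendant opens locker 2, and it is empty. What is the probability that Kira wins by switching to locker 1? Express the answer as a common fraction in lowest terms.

Apply Bayes' rule, conditioning on where the prize voucher actually is.
If it is in either of lockers 1 and 4 (prior 1/4 each): the attendant has 2 equally likely choices, so probability 1/2; weight (1/4)·(1/2) = 1/8 each.
If it is in locker 2 (prior 1/4): the attendant opened locker 2, so this case is ruled out; weight (1/4)·0 = 0.
If it is in locker 3 (prior 1/4): the attendant has 3 equally likely choices, so probability 1/3; weight (1/4)·(1/3) = 1/12.
The weights sum to 1/3.
So P(the prize voucher in locker 1 | the attendant opened locker 2) = (1/8) / (1/3) = 3/8.

3/8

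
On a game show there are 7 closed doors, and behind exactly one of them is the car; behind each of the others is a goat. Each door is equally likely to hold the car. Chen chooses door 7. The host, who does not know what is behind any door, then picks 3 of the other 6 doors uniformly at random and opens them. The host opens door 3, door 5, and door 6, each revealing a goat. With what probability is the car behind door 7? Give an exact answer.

Apply Bayes' rule, conditioning on where the car actually is.
If it is behind any of doors 1, 2, 4, and 7 (prior 1/7 each): the host picks exactly this set with probability 1/20 regardless, and none is the prize; weight (1/7)·(1/20) = 1/140 each.
If it is behind any of doors 3, 5, and 6 (prior 1/7 each): that door was opened and seen not to hold the prize — ruled out; weight (1/7)·0 = 0 each.
The weights sum to 1/35.
So P(the car behind door 7 | the host opened door 3, door 5, and door 6) = (1/140) / (1/35) = 1/4.

1/4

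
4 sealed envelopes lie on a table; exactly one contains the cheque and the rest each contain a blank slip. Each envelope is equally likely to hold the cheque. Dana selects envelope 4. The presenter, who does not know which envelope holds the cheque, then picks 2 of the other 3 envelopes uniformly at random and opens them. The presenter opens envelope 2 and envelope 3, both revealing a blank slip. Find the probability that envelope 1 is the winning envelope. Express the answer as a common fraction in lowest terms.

1/2

Consider each possible location of the cheque in turn.
If it is in either of envelopes 1 and 4 (prior 1/4 each): the presenter picks exactly this set with probability 1/3 regardless, and none is the prize; weight (1/4)·(1/3) = 1/12 each.
If it is in either of envelopes 2 and 3 (prior 1/4 each): that envelope was opened and seen not to hold the prize — ruled out; weight (1/4)·0 = 0 each.
The weights sum to 1/6.
So P(the cheque in envelope 1 | the presenter opened envelope 2 and envelope 3) = (1/12) / (1/6) = 1/2.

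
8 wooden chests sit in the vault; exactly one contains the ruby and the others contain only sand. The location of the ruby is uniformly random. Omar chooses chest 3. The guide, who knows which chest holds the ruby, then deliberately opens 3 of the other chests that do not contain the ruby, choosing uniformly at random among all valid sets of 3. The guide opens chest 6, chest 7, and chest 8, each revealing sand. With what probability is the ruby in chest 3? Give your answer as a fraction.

1/8

Consider each possible location of the ruby in turn.
If it is in any of chests 1, 2, 4, and 5 (prior 1/8 each): the guide has 20 equally likely choices, so probability 1/20; weight (1/8)·(1/20) = 1/160 each.
If it is in chest 3 (prior 1/8): the guide has 35 equally likely choices, so probability 1/35; weight (1/8)·(1/35) = 1/280.
If it is in any of chests 6, 7, and 8 (prior 1/8 each): that chest was opened and seen not to hold the prize — ruled out; weight (1/8)·0 = 0 each.
The weights sum to 1/35.
So P(the ruby in chest 3 | the guide opened chest 6, chest 7, and chest 8) = (1/280) / (1/35) = 1/8.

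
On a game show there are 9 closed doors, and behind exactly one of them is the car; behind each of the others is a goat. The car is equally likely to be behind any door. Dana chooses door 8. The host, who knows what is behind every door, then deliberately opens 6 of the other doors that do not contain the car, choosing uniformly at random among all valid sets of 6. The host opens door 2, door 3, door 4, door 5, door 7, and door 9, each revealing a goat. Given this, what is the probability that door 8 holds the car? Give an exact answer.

Consider each possible location of the car in turn.
If it is behind either of doors 1 and 6 (prior 1/9 each): the host has 7 equally likely choices, so probability 1/7; weight (1/9)·(1/7) = 1/63 each.
If it is behind any of doors 2, 3, 4, 5, 7, and 9 (prior 1/9 each): that door was opened and seen not to hold the prize — ruled out; weight (1/9)·0 = 0 each.
If it is behind door 8 (prior 1/9): the host has 28 equally likely choices, so probability 1/28; weight (1/9)·(1/28) = 1/252.
The weights sum to 1/28.
So P(the car behind door 8 | the host opened door 2, door 3, door 4, door 5, door 7, and door 9) = (1/252) / (1/28) = 1/9.

1/9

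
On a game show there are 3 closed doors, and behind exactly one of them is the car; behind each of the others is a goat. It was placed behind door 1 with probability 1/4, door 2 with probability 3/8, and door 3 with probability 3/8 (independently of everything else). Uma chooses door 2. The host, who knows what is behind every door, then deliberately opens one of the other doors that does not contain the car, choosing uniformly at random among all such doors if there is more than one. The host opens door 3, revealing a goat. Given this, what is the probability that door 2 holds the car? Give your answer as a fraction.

3/7

Consider each possible location of the car in turn.
If it is behind door 1 (prior 1/4): the host has no choice, probability 1; weight (1/4)·1 = 1/4.
If it is behind door 2 (prior 3/8): the host has 2 equally likely choices, so probability 1/2; weight (3/8)·(1/2) = 3/16.
If it is behind door 3 (prior 3/8): the host opened door 3, so this case is ruled out; weight (3/8)·0 = 0.
The weights sum to 7/16.
So P(the car behind door 2 | the host opened door 3) = (3/16) / (7/16) = 3/7.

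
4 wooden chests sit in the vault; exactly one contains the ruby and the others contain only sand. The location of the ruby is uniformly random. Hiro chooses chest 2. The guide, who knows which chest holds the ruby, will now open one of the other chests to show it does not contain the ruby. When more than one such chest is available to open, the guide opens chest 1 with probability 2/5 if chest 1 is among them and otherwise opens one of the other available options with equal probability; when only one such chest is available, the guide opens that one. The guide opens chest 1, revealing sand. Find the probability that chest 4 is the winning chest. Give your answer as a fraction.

Apply Bayes' rule, conditioning on where the ruby actually is.
If it is in chest 1 (prior 1/4): the guide opened chest 1, so this case is ruled out; weight (1/4)·0 = 0.
If it is in any of chests 2, 3, and 4 (prior 1/4 each): chest 1 is available, opened with probability 2/5; weight (1/4)·(2/5) = 1/10 each.
The weights sum to 3/10.
So P(the ruby in chest 4 | the guide opened chest 1) = (1/10) / (3/10) = 1/3.

1/3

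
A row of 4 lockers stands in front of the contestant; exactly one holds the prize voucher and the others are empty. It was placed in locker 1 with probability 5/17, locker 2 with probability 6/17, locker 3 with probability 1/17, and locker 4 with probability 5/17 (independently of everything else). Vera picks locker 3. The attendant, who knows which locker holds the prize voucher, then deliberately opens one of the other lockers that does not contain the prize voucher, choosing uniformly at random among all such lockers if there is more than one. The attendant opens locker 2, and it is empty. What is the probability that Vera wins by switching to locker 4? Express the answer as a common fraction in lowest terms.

15/32

Consider each possible location of the prize voucher in turn.
If it is in either of lockers 1 and 4 (prior 5/17 each): the attendant has 2 equally likely choices, so probability 1/2; weight (5/17)·(1/2) = 5/34 each.
If it is in locker 2 (prior 6/17): the attendant opened locker 2, so this case is ruled out; weight (6/17)·0 = 0.
If it is in locker 3 (prior 1/17): the attendant has 3 equally likely choices, so probability 1/3; weight (1/17)·(1/3) = 1/51.
The weights sum to 16/51.
So P(the prize voucher in locker 4 | the attendant opened locker 2) = (5/34) / (16/51) = 15/32.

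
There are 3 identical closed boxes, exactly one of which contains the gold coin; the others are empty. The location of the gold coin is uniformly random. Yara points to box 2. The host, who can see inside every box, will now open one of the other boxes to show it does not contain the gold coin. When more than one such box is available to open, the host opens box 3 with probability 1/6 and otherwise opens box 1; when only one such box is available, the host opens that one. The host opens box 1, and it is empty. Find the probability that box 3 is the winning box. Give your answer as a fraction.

6/11

Apply Bayes' rule, conditioning on where the gold coin actually is.
If it is in box 1 (prior 1/3): the host opened box 1, so this case is ruled out; weight (1/3)·0 = 0.
If it is in box 2 (prior 1/3): box 3 is available but not opened, probability 5/6; weight (1/3)·(5/6) = 5/18.
If it is in box 3 (prior 1/3): only box 1 is available, probability 1; weight (1/3)·1 = 1/3.
The weights sum to 11/18.
So P(the gold coin in box 3 | the host opened box 1) = (1/3) / (11/18) = 6/11.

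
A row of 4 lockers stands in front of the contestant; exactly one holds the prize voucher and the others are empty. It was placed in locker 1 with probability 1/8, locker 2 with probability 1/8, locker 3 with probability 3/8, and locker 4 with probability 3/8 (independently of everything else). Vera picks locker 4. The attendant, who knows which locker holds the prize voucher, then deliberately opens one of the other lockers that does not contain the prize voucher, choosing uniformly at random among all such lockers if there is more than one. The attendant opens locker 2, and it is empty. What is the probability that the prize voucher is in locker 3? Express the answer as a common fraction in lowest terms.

1/2

Apply Bayes' rule, conditioning on where the prize voucher actually is.
If it is in locker 1 (prior 1/8): the attendant has 2 equally likely choices, so probability 1/2; weight (1/8)·(1/2) = 1/16.
If it is in locker 2 (prior 1/8): the attendant opened locker 2, so this case is ruled out; weight (1/8)·0 = 0.
If it is in locker 3 (prior 3/8): the attendant has 2 equally likely choices, so probability 1/2; weight (3/8)·(1/2) = 3/16.
If it is in locker 4 (prior 3/8): the attendant has 3 equally likely choices, so probability 1/3; weight (3/8)·(1/3) = 1/8.
The weights sum to 3/8.
So P(the prize voucher in locker 3 | the attendant opened locker 2) = (3/16) / (3/8) = 1/2.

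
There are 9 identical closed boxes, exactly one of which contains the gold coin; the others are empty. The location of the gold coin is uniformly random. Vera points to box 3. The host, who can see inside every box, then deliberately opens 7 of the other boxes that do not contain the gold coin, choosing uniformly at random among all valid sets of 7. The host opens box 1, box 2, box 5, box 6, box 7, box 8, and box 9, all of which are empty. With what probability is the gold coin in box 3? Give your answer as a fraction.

Consider each possible location of the gold coin in turn.
If it is in any of boxes 1, 2, 5, 6, 7, 8, and 9 (prior 1/9 each): that box was opened and seen not to hold the prize — ruled out; weight (1/9)·0 = 0 each.
If it is in box 3 (prior 1/9): the host has 8 equally likely choices, so probability 1/8; weight (1/9)·(1/8) = 1/72.
If it is in box 4 (prior 1/9): the host has no choice, probability 1; weight (1/9)·1 = 1/9.
The weights sum to 1/8.
So P(the gold coin in box 3 | the host opened box 1, box 2, box 5, box 6, box 7, box 8, and box 9) = (1/72) / (1/8) = 1/9.

1/9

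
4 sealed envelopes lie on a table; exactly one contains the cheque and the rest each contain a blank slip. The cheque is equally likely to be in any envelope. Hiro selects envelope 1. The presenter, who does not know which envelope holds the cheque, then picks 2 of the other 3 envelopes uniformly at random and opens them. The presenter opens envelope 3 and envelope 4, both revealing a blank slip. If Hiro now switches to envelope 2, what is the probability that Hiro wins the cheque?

1/2

Consider each possible location of the cheque in turn.
If it is in either of envelopes 1 and 2 (prior 1/4 each): the presenter picks exactly this set with probability 1/3 regardless, and none is the prize; weight (1/4)·(1/3) = 1/12 each.
If it is in either of envelopes 3 and 4 (prior 1/4 each): that envelope was opened and seen not to hold the prize — ruled out; weight (1/4)·0 = 0 each.
The weights sum to 1/6.
So P(the cheque in envelope 2 | the presenter opened envelope 3 and envelope 4) = (1/12) / (1/6) = 1/2.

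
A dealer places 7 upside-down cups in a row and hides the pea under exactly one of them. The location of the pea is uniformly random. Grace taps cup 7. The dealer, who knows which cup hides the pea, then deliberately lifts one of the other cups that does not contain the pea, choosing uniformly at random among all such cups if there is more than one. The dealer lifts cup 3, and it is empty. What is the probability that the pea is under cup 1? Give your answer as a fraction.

Apply Bayes' rule, conditioning on where the pea actually is.
If it is under any of cups 1, 2, 4, 5, and 6 (prior 1/7 each): the dealer has 5 equally likely choices, so probability 1/5; weight (1/7)·(1/5) = 1/35 each.
If it is under cup 3 (prior 1/7): the dealer opened cup 3, so this case is ruled out; weight (1/7)·0 = 0.
If it is under cup 7 (prior 1/7): the dealer has 6 equally likely choices, so probability 1/6; weight (1/7)·(1/6) = 1/42.
The weights sum to 1/6.
So P(the pea under cup 1 | the dealer opened cup 3) = (1/35) / (1/6) = 6/35.

6/35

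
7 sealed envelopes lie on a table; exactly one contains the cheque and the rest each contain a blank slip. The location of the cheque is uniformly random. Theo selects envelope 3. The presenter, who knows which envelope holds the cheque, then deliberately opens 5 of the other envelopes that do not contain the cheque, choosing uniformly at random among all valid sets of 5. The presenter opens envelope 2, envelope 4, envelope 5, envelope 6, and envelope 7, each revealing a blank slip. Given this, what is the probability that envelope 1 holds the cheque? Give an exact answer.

Consider each possible location of the cheque in turn.
If it is in envelope 1 (prior 1/7): the presenter has no choice, probability 1; weight (1/7)·1 = 1/7.
If it is in any of envelopes 2, 4, 5, 6, and 7 (prior 1/7 each): that envelope was opened and seen not to hold the prize — ruled out; weight (1/7)·0 = 0 each.
If it is in envelope 3 (prior 1/7): the presenter has 6 equally likely choices, so probability 1/6; weight (1/7)·(1/6) = 1/42.
The weights sum to 1/6.
So P(the cheque in envelope 1 | the presenter opened envelope 2, envelope 4, envelope 5, envelope 6, and envelope 7) = (1/7) / (1/6) = 6/7.

6/7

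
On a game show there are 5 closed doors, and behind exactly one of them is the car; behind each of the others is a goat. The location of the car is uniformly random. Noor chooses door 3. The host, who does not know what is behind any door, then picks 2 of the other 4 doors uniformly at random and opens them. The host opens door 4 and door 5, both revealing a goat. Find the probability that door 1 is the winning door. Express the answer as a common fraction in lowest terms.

Because the host chose which doors to open without knowing where the car is, the choice is independent of the prize location. Learning that none of the 2 opened doors holds the car simply rules out those 2 locations and leaves the remaining 3 doors still equally likely by symmetry.
So P(the car behind door 1) = 1/3.

1/3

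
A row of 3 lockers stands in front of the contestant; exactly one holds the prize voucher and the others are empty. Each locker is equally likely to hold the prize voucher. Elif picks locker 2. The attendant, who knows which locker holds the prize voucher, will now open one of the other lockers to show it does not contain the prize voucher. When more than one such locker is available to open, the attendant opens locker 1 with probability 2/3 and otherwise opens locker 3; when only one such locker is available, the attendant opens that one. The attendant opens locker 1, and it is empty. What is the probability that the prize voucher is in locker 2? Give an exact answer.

2/5

Condition on the true location of the prize voucher.
If it is in locker 1 (prior 1/3): the attendant opened locker 1, so this case is ruled out; weight (1/3)·0 = 0.
If it is in locker 2 (prior 1/3): locker 1 is available, opened with probability 2/3; weight (1/3)·(2/3) = 2/9.
If it is in locker 3 (prior 1/3): only locker 1 is available, probability 1; weight (1/3)·1 = 1/3.
The weights sum to 5/9.
So P(the prize voucher in locker 2 | the attendant opened locker 1) = (2/9) / (5/9) = 2/5.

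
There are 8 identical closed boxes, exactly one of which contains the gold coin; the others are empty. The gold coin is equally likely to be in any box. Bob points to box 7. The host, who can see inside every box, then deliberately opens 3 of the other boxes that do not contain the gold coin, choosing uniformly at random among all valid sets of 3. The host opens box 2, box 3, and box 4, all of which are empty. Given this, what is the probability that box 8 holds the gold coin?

7/32

Apply Bayes' rule, conditioning on where the gold coin actually is.
If it is in any of boxes 1, 5, 6, and 8 (prior 1/8 each): the host has 20 equally likely choices, so probability 1/20; weight (1/8)·(1/20) = 1/160 each.
If it is in any of boxes 2, 3, and 4 (prior 1/8 each): that box was opened and seen not to hold the prize — ruled out; weight (1/8)·0 = 0 each.
If it is in box 7 (prior 1/8): the host has 35 equally likely choices, so probability 1/35; weight (1/8)·(1/35) = 1/280.
The weights sum to 1/35.
So P(the gold coin in box 8 | the host opened box 2, box 3, and box 4) = (1/160) / (1/35) = 7/32.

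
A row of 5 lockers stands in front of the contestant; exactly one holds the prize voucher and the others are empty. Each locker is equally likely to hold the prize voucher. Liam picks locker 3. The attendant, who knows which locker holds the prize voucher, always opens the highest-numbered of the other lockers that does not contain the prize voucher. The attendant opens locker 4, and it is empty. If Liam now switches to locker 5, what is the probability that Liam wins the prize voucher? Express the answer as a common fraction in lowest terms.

1

Apply Bayes' rule, conditioning on where the prize voucher actually is.
If it is in any of lockers 1, 2, and 3 (prior 1/5 each): the attendant would have opened locker 5 instead, probability 0; weight (1/5)·0 = 0 each.
If it is in locker 4 (prior 1/5): the attendant opened locker 4, so this case is ruled out; weight (1/5)·0 = 0.
If it is in locker 5 (prior 1/5): locker 4 is the highest-numbered option available, probability 1; weight (1/5)·1 = 1/5.
The weights sum to 1/5.
So P(the prize voucher in locker 5 | the attendant opened locker 4) = (1/5) / (1/5) = 1.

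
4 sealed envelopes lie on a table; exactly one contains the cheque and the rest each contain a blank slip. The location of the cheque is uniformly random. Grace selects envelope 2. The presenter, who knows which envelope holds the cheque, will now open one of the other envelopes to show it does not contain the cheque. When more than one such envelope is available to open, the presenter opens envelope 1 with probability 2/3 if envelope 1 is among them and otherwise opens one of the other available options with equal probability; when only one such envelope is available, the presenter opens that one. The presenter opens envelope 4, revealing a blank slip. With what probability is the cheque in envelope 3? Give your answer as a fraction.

Apply Bayes' rule, conditioning on where the cheque actually is.
If it is in envelope 1 (prior 1/4): envelope 1 holds the prize so is unavailable; the presenter chooses uniformly among the 2 others, probability 1/2; weight (1/4)·(1/2) = 1/8.
If it is in envelope 2 (prior 1/4): envelope 1 is available but not opened; envelope 4 gets probability (1 − 2/3)/2 = 1/6; weight (1/4)·(1/6) = 1/24.
If it is in envelope 3 (prior 1/4): envelope 1 is available but not opened, probability 1/3; weight (1/4)·(1/3) = 1/12.
If it is in envelope 4 (prior 1/4): the presenter opened envelope 4, so this case is ruled out; weight (1/4)·0 = 0.
The weights sum to 1/4.
So P(the cheque in envelope 3 | the presenter opened envelope 4) = (1/12) / (1/4) = 1/3.

1/3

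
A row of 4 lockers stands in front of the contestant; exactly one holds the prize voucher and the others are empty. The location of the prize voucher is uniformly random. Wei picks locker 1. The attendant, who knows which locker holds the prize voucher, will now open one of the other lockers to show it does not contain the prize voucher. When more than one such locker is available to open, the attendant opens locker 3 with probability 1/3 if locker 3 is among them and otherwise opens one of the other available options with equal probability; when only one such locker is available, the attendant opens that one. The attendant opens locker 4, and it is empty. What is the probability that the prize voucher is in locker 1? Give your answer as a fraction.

2/9

Condition on the true location of the prize voucher.
If it is in locker 1 (prior 1/4): locker 3 is available but not opened; locker 4 gets probability (1 − 1/3)/2 = 1/3; weight (1/4)·(1/3) = 1/12.
If it is in locker 2 (prior 1/4): locker 3 is available but not opened, probability 2/3; weight (1/4)·(2/3) = 1/6.
If it is in locker 3 (prior 1/4): locker 3 holds the prize so is unavailable; the attendant chooses uniformly among the 2 others, probability 1/2; weight (1/4)·(1/2) = 1/8.
If it is in locker 4 (prior 1/4): the attendant opened locker 4, so this case is ruled out; weight (1/4)·0 = 0.
The weights sum to 3/8.
So P(the prize voucher in locker 1 | the attendant opened locker 4) = (1/12) / (3/8) = 2/9.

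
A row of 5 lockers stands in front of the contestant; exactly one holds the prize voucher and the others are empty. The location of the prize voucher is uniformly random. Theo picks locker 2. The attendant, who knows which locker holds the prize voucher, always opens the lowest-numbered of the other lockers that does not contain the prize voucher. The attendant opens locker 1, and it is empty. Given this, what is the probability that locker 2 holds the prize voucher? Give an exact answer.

1/4

Condition on the true location of the prize voucher.
If it is in locker 1 (prior 1/5): the attendant opened locker 1, so this case is ruled out; weight (1/5)·0 = 0.
If it is in any of lockers 2, 3, 4, and 5 (prior 1/5 each): locker 1 is the lowest-numbered option available, probability 1; weight (1/5)·1 = 1/5 each.
The weights sum to 4/5.
So P(the prize voucher in locker 2 | the attendant opened locker 1) = (1/5) / (4/5) = 1/4.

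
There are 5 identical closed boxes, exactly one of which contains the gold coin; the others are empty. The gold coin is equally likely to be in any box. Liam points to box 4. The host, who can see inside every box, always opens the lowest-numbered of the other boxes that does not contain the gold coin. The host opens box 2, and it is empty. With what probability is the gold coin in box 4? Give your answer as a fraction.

0

Consider each possible location of the gold coin in turn.
If it is in box 1 (prior 1/5): box 2 is the lowest-numbered option available, probability 1; weight (1/5)·1 = 1/5.
If it is in box 2 (prior 1/5): the host opened box 2, so this case is ruled out; weight (1/5)·0 = 0.
If it is in any of boxes 3, 4, and 5 (prior 1/5 each): the host would have opened box 1 instead, probability 0; weight (1/5)·0 = 0 each.
The weights sum to 1/5.
So P(the gold coin in box 4 | the host opened box 2) = 0 / (1/5) = 0.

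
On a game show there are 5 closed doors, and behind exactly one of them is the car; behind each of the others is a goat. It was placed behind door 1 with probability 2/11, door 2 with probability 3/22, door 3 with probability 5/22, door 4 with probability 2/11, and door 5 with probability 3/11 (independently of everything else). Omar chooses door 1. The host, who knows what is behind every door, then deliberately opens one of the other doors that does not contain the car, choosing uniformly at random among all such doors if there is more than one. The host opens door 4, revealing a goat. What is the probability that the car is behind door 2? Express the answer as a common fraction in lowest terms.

Condition on the true location of the car.
If it is behind door 1 (prior 2/11): the host has 4 equally likely choices, so probability 1/4; weight (2/11)·(1/4) = 1/22.
If it is behind door 2 (prior 3/22): the host has 3 equally likely choices, so probability 1/3; weight (3/22)·(1/3) = 1/22.
If it is behind door 3 (prior 5/22): the host has 3 equally likely choices, so probability 1/3; weight (5/22)·(1/3) = 5/66.
If it is behind door 4 (prior 2/11): the host opened door 4, so this case is ruled out; weight (2/11)·0 = 0.
If it is behind door 5 (prior 3/11): the host has 3 equally likely choices, so probability 1/3; weight (3/11)·(1/3) = 1/11.
The weights sum to 17/66.
So P(the car behind door 2 | the host opened door 4) = (1/22) / (17/66) = 3/17.

3/17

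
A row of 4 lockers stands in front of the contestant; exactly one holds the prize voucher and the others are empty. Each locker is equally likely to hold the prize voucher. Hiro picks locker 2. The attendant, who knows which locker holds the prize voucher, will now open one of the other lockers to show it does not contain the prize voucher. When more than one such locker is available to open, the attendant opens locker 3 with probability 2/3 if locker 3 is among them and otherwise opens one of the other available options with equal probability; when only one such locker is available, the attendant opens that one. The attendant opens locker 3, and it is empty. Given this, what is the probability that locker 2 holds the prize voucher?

Consider each possible location of the prize voucher in turn.
If it is in any of lockers 1, 2, and 4 (prior 1/4 each): locker 3 is available, opened with probability 2/3; weight (1/4)·(2/3) = 1/6 each.
If it is in locker 3 (prior 1/4): the attendant opened locker 3, so this case is ruled out; weight (1/4)·0 = 0.
The weights sum to 1/2.
So P(the prize voucher in locker 2 | the attendant opened locker 3) = (1/6) / (1/2) = 1/3.

1/3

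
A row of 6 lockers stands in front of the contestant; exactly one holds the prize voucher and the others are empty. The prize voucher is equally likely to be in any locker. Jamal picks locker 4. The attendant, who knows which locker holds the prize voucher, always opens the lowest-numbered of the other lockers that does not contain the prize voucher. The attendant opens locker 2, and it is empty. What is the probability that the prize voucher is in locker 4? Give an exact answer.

0

Consider each possible location of the prize voucher in turn.
If it is in locker 1 (prior 1/6): locker 2 is the lowest-numbered option available, probability 1; weight (1/6)·1 = 1/6.
If it is in locker 2 (prior 1/6): the attendant opened locker 2, so this case is ruled out; weight (1/6)·0 = 0.
If it is in any of lockers 3, 4, 5, and 6 (prior 1/6 each): the attendant would have opened locker 1 instead, probability 0; weight (1/6)·0 = 0 each.
The weights sum to 1/6.
So P(the prize voucher in locker 4 | the attendant opened locker 2) = 0 / (1/6) = 0.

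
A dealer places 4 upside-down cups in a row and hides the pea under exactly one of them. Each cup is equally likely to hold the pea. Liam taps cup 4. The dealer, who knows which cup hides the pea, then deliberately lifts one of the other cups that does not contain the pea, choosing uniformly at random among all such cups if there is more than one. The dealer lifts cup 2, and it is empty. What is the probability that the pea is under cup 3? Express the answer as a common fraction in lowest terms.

3/8

Condition on the true location of the pea.
If it is under either of cups 1 and 3 (prior 1/4 each): the dealer has 2 equally likely choices, so probability 1/2; weight (1/4)·(1/2) = 1/8 each.
If it is under cup 2 (prior 1/4): the dealer opened cup 2, so this case is ruled out; weight (1/4)·0 = 0.
If it is under cup 4 (prior 1/4): the dealer has 3 equally likely choices, so probability 1/3; weight (1/4)·(1/3) = 1/12.
The weights sum to 1/3.
So P(the pea under cup 3 | the dealer opened cup 2) = (1/8) / (1/3) = 3/8.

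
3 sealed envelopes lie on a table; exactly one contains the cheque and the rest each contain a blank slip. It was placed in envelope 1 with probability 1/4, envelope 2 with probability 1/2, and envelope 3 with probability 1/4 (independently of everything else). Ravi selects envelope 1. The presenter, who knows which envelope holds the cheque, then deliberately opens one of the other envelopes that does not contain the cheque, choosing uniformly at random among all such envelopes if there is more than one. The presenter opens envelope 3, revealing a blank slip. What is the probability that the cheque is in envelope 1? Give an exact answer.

1/5

Apply Bayes' rule, conditioning on where the cheque actually is.
If it is in envelope 1 (prior 1/4): the presenter has 2 equally likely choices, so probability 1/2; weight (1/4)·(1/2) = 1/8.
If it is in envelope 2 (prior 1/2): the presenter has no choice, probability 1; weight (1/2)·1 = 1/2.
If it is in envelope 3 (prior 1/4): the presenter opened envelope 3, so this case is ruled out; weight (1/4)·0 = 0.
The weights sum to 5/8.
So P(the cheque in envelope 1 | the presenter opened envelope 3) = (1/8) / (5/8) = 1/5.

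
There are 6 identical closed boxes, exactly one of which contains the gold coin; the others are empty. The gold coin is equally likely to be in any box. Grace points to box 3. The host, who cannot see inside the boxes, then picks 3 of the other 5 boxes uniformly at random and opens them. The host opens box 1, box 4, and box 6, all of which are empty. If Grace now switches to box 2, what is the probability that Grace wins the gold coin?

1/3

Because the host chose which boxes to open without knowing where the gold coin is, the choice is independent of the prize location. Learning that none of the 3 opened boxes holds the gold coin simply rules out those 3 locations and leaves the remaining 3 boxes still equally likely by symmetry.
So P(the gold coin in box 2) = 1/3.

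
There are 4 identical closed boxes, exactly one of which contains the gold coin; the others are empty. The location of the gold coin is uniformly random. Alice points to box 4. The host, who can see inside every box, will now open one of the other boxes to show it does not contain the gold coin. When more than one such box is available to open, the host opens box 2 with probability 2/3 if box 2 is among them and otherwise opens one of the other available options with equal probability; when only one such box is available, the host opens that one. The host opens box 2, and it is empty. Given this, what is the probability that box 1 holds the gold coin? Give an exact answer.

1/3

Apply Bayes' rule, conditioning on where the gold coin actually is.
If it is in any of boxes 1, 3, and 4 (prior 1/4 each): box 2 is available, opened with probability 2/3; weight (1/4)·(2/3) = 1/6 each.
If it is in box 2 (prior 1/4): the host opened box 2, so this case is ruled out; weight (1/4)·0 = 0.
The weights sum to 1/2.
So P(the gold coin in box 1 | the host opened box 2) = (1/6) / (1/2) = 1/3.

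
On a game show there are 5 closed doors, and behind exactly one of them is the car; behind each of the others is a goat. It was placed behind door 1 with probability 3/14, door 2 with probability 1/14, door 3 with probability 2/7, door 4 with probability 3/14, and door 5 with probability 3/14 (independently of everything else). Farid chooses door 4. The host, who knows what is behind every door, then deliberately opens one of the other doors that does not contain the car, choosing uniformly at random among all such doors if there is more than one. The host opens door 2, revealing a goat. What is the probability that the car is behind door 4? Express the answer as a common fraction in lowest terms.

Consider each possible location of the car in turn.
If it is behind either of doors 1 and 5 (prior 3/14 each): the host has 3 equally likely choices, so probability 1/3; weight (3/14)·(1/3) = 1/14 each.
If it is behind door 2 (prior 1/14): the host opened door 2, so this case is ruled out; weight (1/14)·0 = 0.
If it is behind door 3 (prior 2/7): the host has 3 equally likely choices, so probability 1/3; weight (2/7)·(1/3) = 2/21.
If it is behind door 4 (prior 3/14): the host has 4 equally likely choices, so probability 1/4; weight (3/14)·(1/4) = 3/56.
The weights sum to 7/24.
So P(the car behind door 4 | the host opened door 2) = (3/56) / (7/24) = 9/49.

9/49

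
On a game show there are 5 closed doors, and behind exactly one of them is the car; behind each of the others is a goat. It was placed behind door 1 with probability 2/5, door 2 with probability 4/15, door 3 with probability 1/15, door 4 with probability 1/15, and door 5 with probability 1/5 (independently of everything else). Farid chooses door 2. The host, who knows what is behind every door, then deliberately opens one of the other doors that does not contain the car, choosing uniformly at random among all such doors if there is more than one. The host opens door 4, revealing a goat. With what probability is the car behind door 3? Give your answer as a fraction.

1/13

Consider each possible location of the car in turn.
If it is behind door 1 (prior 2/5): the host has 3 equally likely choices, so probability 1/3; weight (2/5)·(1/3) = 2/15.
If it is behind door 2 (prior 4/15): the host has 4 equally likely choices, so probability 1/4; weight (4/15)·(1/4) = 1/15.
If it is behind door 3 (prior 1/15): the host has 3 equally likely choices, so probability 1/3; weight (1/15)·(1/3) = 1/45.
If it is behind door 4 (prior 1/15): the host opened door 4, so this case is ruled out; weight (1/15)·0 = 0.
If it is behind door 5 (prior 1/5): the host has 3 equally likely choices, so probability 1/3; weight (1/5)·(1/3) = 1/15.
The weights sum to 13/45.
So P(the car behind door 3 | the host opened door 4) = (1/45) / (13/45) = 1/13.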